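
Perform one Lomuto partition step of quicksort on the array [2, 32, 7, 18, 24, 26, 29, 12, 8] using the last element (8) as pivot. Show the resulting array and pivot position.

Lomuto partition with pivot = 8:

Initial array: [2, 32, 7, 18, 24, 26, 29, 12, 8]

arr[0]=2 <= 8: swap with position 0, array becomes [2, 32, 7, 18, 24, 26, 29, 12, 8]
arr[1]=32 > 8: no swap
arr[2]=7 <= 8: swap with position 1, array becomes [2, 7, 32, 18, 24, 26, 29, 12, 8]
arr[3]=18 > 8: no swap
arr[4]=24 > 8: no swap
arr[5]=26 > 8: no swap
arr[6]=29 > 8: no swap
arr[7]=12 > 8: no swap

Place pivot at position 2: [2, 7, 8, 18, 24, 26, 29, 12, 32]
Pivot position: 2

After partitioning with pivot 8, the array becomes [2, 7, 8, 18, 24, 26, 29, 12, 32]. The pivot is placed at index 2. All elements to the left of the pivot are <= 8, and all elements to the right are > 8.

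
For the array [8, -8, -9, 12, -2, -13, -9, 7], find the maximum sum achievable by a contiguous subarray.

Using Kadane's algorithm on [8, -8, -9, 12, -2, -13, -9, 7]:

Scanning through the array:
Position 1 (value -8): max_ending_here = 0, max_so_far = 8
Position 2 (value -9): max_ending_here = -9, max_so_far = 8
Position 3 (value 12): max_ending_here = 12, max_so_far = 12
Position 4 (value -2): max_ending_here = 10, max_so_far = 12
Position 5 (value -13): max_ending_here = -3, max_so_far = 12
Position 6 (value -9): max_ending_here = -9, max_so_far = 12
Position 7 (value 7): max_ending_here = 7, max_so_far = 12

Maximum subarray: [12]
Maximum sum: 12

The maximum subarray is [12] with sum 12. This subarray runs from index 3 to index 3.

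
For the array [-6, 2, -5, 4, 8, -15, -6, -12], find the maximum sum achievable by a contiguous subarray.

Using Kadane's algorithm on [-6, 2, -5, 4, 8, -15, -6, -12]:

Scanning through the array:
Position 1 (value 2): max_ending_here = 2, max_so_far = 2
Position 2 (value -5): max_ending_here = -3, max_so_far = 2
Position 3 (value 4): max_ending_here = 4, max_so_far = 4
Position 4 (value 8): max_ending_here = 12, max_so_far = 12
Position 5 (value -15): max_ending_here = -3, max_so_far = 12
Position 6 (value -6): max_ending_here = -6, max_so_far = 12
Position 7 (value -12): max_ending_here = -12, max_so_far = 12

Maximum subarray: [4, 8]
Maximum sum: 12

The maximum subarray is [4, 8] with sum 12. This subarray runs from index 3 to index 4.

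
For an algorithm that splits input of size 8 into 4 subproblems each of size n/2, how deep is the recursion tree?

For divide and conquer with division factor 2:

Problem sizes at each level:
Level 0: 8
Level 1: 4
Level 2: 2
Level 3: 1

The root is level 0 and the size-1 base case is level 3 (the tree spans levels 0 through 3, i.e. 4 levels counting the root), so the depth is the number of divisions: log_2(8) = 3

The recursion tree depth is log_2(8) = 3. At each level, the problem size is divided by 2, so it takes 3 divisions to reduce to a base case of size 1. The algorithm makes 4 recursive calls at each level.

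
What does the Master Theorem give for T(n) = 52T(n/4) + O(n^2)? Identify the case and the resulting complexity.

Master Theorem for T(n) = 52T(n/4) + O(n^2):

a = 52, b = 4, c = 2
log_b(a) = log_4(52) = 2.8502

Case 1: c = 2 < log_4(52) = 2.8502
T(n) = O(n^(log_4 52))

For T(n) = 52T(n/4) + O(n^2): log_4(52) = 2.8502. This is Case 1 of the Master Theorem (c < log_b(a), work dominated by leaves), giving O(n^(log_4 52)).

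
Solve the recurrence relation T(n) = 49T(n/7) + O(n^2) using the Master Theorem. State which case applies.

Master Theorem for T(n) = 49T(n/7) + O(n^2):

a = 49, b = 7, c = 2
log_b(a) = log_7(49) = 2.0000

Case 2: c = 2 = log_7(49) = 2.0000
T(n) = O(n^2 log n) = O(n^2 log n)

For T(n) = 49T(n/7) + O(n^2): log_7(49) = 2.0000. This is Case 2 of the Master Theorem (c = log_b(a), equal work at all levels), giving O(n^2 log n).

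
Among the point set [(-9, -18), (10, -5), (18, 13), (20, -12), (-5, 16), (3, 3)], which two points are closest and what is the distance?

Computing all pairwise distances among 6 points:

d((-9, -18), (10, -5)) = 23.0217
d((-9, -18), (18, 13)) = 41.1096
d((-9, -18), (20, -12)) = 29.6142
d((-9, -18), (-5, 16)) = 34.2345
d((-9, -18), (3, 3)) = 24.1868
d((10, -5), (18, 13)) = 19.6977
d((10, -5), (20, -12)) = 12.2066
d((10, -5), (-5, 16)) = 25.807
d((10, -5), (3, 3)) = 10.6301 <-- minimum
d((18, 13), (20, -12)) = 25.0799
d((18, 13), (-5, 16)) = 23.1948
d((18, 13), (3, 3)) = 18.0278
d((20, -12), (-5, 16)) = 37.5366
d((20, -12), (3, 3)) = 22.6716
d((-5, 16), (3, 3)) = 15.2643

Closest pair: (10, -5) and (3, 3) with distance 10.6301

The closest pair is (10, -5) and (3, 3) with Euclidean distance 10.6301. For 6 points, brute-force pairwise comparison is shown above. For large n, the divide-and-conquer algorithm (sort by x, recurse on halves, check the dividing strip) achieves O(n log n).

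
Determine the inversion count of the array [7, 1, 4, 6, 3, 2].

Finding inversions in [7, 1, 4, 6, 3, 2]:

(0, 1): arr[0]=7 > arr[1]=1
(0, 2): arr[0]=7 > arr[2]=4
(0, 3): arr[0]=7 > arr[3]=6
(0, 4): arr[0]=7 > arr[4]=3
(0, 5): arr[0]=7 > arr[5]=2
(2, 4): arr[2]=4 > arr[4]=3
(2, 5): arr[2]=4 > arr[5]=2
(3, 4): arr[3]=6 > arr[4]=3
(3, 5): arr[3]=6 > arr[5]=2
(4, 5): arr[4]=3 > arr[5]=2

Total inversions: 10

The array has 10 inversion(s): (0,1), (0,2), (0,3), (0,4), (0,5), (2,4), (2,5), (3,4), (3,5), (4,5). Each pair (i,j) satisfies i < j and arr[i] > arr[j].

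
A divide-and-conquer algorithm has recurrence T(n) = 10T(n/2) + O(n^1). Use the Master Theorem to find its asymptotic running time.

Master Theorem for T(n) = 10T(n/2) + O(n^1):

a = 10, b = 2, c = 1
log_b(a) = log_2(10) = 3.3219

Case 1: c = 1 < log_2(10) = 3.3219
T(n) = O(n^(log_2 10))

For T(n) = 10T(n/2) + O(n^1): log_2(10) = 3.3219. This is Case 1 of the Master Theorem (c < log_b(a), work dominated by leaves), giving O(n^(log_2 10)).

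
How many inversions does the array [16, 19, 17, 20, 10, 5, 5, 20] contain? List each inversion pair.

Finding inversions in [16, 19, 17, 20, 10, 5, 5, 20]:

(0, 4): arr[0]=16 > arr[4]=10
(0, 5): arr[0]=16 > arr[5]=5
(0, 6): arr[0]=16 > arr[6]=5
(1, 2): arr[1]=19 > arr[2]=17
(1, 4): arr[1]=19 > arr[4]=10
(1, 5): arr[1]=19 > arr[5]=5
(1, 6): arr[1]=19 > arr[6]=5
(2, 4): arr[2]=17 > arr[4]=10
(2, 5): arr[2]=17 > arr[5]=5
(2, 6): arr[2]=17 > arr[6]=5
(3, 4): arr[3]=20 > arr[4]=10
(3, 5): arr[3]=20 > arr[5]=5
(3, 6): arr[3]=20 > arr[6]=5
(4, 5): arr[4]=10 > arr[5]=5
(4, 6): arr[4]=10 > arr[6]=5

Total inversions: 15

The array has 15 inversion(s): (0,4), (0,5), (0,6), (1,2), (1,4), (1,5), (1,6), (2,4), (2,5), (2,6), (3,4), (3,5), (3,6), (4,5), (4,6). Each pair (i,j) satisfies i < j and arr[i] > arr[j].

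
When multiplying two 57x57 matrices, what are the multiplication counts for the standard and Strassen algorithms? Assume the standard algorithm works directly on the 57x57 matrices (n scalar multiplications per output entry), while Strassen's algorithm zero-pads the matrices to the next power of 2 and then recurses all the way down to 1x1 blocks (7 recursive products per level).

Matrix multiplication for 57x57 matrices:

Strassen's algorithm requires power-of-2 dimensions. Pad 57x57 to 64x64 (next power of 2).

Standard algorithm: 57^3 = 185193 multiplications
Strassen's algorithm: 7^(log2(64)) = 7^6 = 117649 multiplications
Savings: 185193 - 117649 = 67544 multiplications

Standard: 185193 multiplications (57^3). Strassen: 117649 multiplications (7^6, after padding to 64x64). Strassen reduces 8 recursive multiplications to 7 at each level.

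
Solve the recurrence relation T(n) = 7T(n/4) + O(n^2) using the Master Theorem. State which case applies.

Master Theorem for T(n) = 7T(n/4) + O(n^2):

a = 7, b = 4, c = 2
log_b(a) = log_4(7) = 1.4037

Case 3: c = 2 > log_4(7) = 1.4037
T(n) = O(n^2) = O(n^2)

For T(n) = 7T(n/4) + O(n^2): log_4(7) = 1.4037. This is Case 3 of the Master Theorem (c > log_b(a), work dominated by root), giving O(n^2).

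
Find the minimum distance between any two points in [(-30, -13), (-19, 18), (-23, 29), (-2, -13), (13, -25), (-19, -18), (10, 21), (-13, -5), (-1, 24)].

Computing all pairwise distances among 9 points:

d((-30, -13), (-19, 18)) = 32.8938
d((-30, -13), (-23, 29)) = 42.5793
d((-30, -13), (-2, -13)) = 28.0
d((-30, -13), (13, -25)) = 44.643
d((-30, -13), (-19, -18)) = 12.083
d((-30, -13), (10, 21)) = 52.4976
d((-30, -13), (-13, -5)) = 18.7883
d((-30, -13), (-1, 24)) = 47.0106
d((-19, 18), (-23, 29)) = 11.7047
d((-19, 18), (-2, -13)) = 35.3553
d((-19, 18), (13, -25)) = 53.6004
d((-19, 18), (-19, -18)) = 36.0
d((-19, 18), (10, 21)) = 29.1548
d((-19, 18), (-13, -5)) = 23.7697
d((-19, 18), (-1, 24)) = 18.9737
d((-23, 29), (-2, -13)) = 46.9574
d((-23, 29), (13, -25)) = 64.8999
d((-23, 29), (-19, -18)) = 47.1699
d((-23, 29), (10, 21)) = 33.9559
d((-23, 29), (-13, -5)) = 35.4401
d((-23, 29), (-1, 24)) = 22.561
d((-2, -13), (13, -25)) = 19.2094
d((-2, -13), (-19, -18)) = 17.72
d((-2, -13), (10, 21)) = 36.0555
d((-2, -13), (-13, -5)) = 13.6015
d((-2, -13), (-1, 24)) = 37.0135
d((13, -25), (-19, -18)) = 32.7567
d((13, -25), (10, 21)) = 46.0977
d((13, -25), (-13, -5)) = 32.8024
d((13, -25), (-1, 24)) = 50.9608
d((-19, -18), (10, 21)) = 48.6004
d((-19, -18), (-13, -5)) = 14.3178
d((-19, -18), (-1, 24)) = 45.6946
d((10, 21), (-13, -5)) = 34.7131
d((10, 21), (-1, 24)) = 11.4018 <-- minimum
d((-13, -5), (-1, 24)) = 31.3847

Closest pair: (10, 21) and (-1, 24) with distance 11.4018

The closest pair is (10, 21) and (-1, 24) with Euclidean distance 11.4018. For 9 points, brute-force pairwise comparison is shown above. For large n, the divide-and-conquer algorithm (sort by x, recurse on halves, check the dividing strip) achieves O(n log n).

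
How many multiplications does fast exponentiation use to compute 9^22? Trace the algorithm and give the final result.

Computing 9^22 by squaring (build up from 9^1; each line after the first costs one multiplication):

9^1 = 9
9^2 = (9^1)^2 = 9^2 = 81
9^4 = (9^2)^2 = 81^2 = 6561
9^5 = 9 * 9^4 = 9 * 6561 = 59049
9^10 = (9^5)^2 = 59049^2 = 3486784401
9^11 = 9 * 9^10 = 9 * 3486784401 = 31381059609
9^22 = (9^11)^2 = 31381059609^2 = 984770902183611232881

Result: 984770902183611232881
Multiplications needed: 6 (6 lines after 9^1)

9^22 = 984770902183611232881. Using exponentiation by squaring, this requires 6 multiplications. The key idea: if the exponent is even, square the half-power; if odd, multiply by the base once.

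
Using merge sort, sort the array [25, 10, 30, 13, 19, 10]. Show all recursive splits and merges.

Merge sort trace:

Split: [25, 10, 30, 13, 19, 10] -> [25, 10, 30] and [13, 19, 10]
  Split: [25, 10, 30] -> [25] and [10, 30]
    Split: [10, 30] -> [10] and [30]
    Merge: [10] + [30] -> [10, 30]
  Merge: [25] + [10, 30] -> [10, 25, 30]
  Split: [13, 19, 10] -> [13] and [19, 10]
    Split: [19, 10] -> [19] and [10]
    Merge: [19] + [10] -> [10, 19]
  Merge: [13] + [10, 19] -> [10, 13, 19]
Merge: [10, 25, 30] + [10, 13, 19] -> [10, 10, 13, 19, 25, 30]

Final sorted array: [10, 10, 13, 19, 25, 30]

The merge sort proceeds by recursively splitting the array and merging sorted halves.
After all merges, the sorted array is [10, 10, 13, 19, 25, 30].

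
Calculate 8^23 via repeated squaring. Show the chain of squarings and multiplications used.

Computing 8^23 by squaring (build up from 8^1; each line after the first costs one multiplication):

8^1 = 8
8^2 = (8^1)^2 = 8^2 = 64
8^4 = (8^2)^2 = 64^2 = 4096
8^5 = 8 * 8^4 = 8 * 4096 = 32768
8^10 = (8^5)^2 = 32768^2 = 1073741824
8^11 = 8 * 8^10 = 8 * 1073741824 = 8589934592
8^22 = (8^11)^2 = 8589934592^2 = 73786976294838206464
8^23 = 8 * 8^22 = 8 * 73786976294838206464 = 590295810358705651712

Result: 590295810358705651712
Multiplications needed: 7 (7 lines after 8^1)

8^23 = 590295810358705651712. Using exponentiation by squaring, this requires 7 multiplications. The key idea: if the exponent is even, square the half-power; if odd, multiply by the base once.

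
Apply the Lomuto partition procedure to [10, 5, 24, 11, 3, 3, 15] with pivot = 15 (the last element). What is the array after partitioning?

Lomuto partition with pivot = 15:

Initial array: [10, 5, 24, 11, 3, 3, 15]

arr[0]=10 <= 15: swap with position 0, array becomes [10, 5, 24, 11, 3, 3, 15]
arr[1]=5 <= 15: swap with position 1, array becomes [10, 5, 24, 11, 3, 3, 15]
arr[2]=24 > 15: no swap
arr[3]=11 <= 15: swap with position 2, array becomes [10, 5, 11, 24, 3, 3, 15]
arr[4]=3 <= 15: swap with position 3, array becomes [10, 5, 11, 3, 24, 3, 15]
arr[5]=3 <= 15: swap with position 4, array becomes [10, 5, 11, 3, 3, 24, 15]

Place pivot at position 5: [10, 5, 11, 3, 3, 15, 24]
Pivot position: 5

After partitioning with pivot 15, the array becomes [10, 5, 11, 3, 3, 15, 24]. The pivot is placed at index 5. All elements to the left of the pivot are <= 15, and all elements to the right are > 15.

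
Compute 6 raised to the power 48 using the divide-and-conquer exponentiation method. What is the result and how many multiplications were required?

Computing 6^48 by squaring (build up from 6^1; each line after the first costs one multiplication):

6^1 = 6
6^2 = (6^1)^2 = 6^2 = 36
6^3 = 6 * 6^2 = 6 * 36 = 216
6^6 = (6^3)^2 = 216^2 = 46656
6^12 = (6^6)^2 = 46656^2 = 2176782336
6^24 = (6^12)^2 = 2176782336^2 = 4738381338321616896
6^48 = (6^24)^2 = 4738381338321616896^2 = 22452257707354557240087211123792674816

Result: 22452257707354557240087211123792674816
Multiplications needed: 6 (6 lines after 6^1)

6^48 = 22452257707354557240087211123792674816. Using exponentiation by squaring, this requires 6 multiplications. The key idea: if the exponent is even, square the half-power; if odd, multiply by the base once.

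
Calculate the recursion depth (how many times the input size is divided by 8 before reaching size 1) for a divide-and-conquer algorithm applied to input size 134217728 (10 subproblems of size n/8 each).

For divide and conquer with division factor 8:

Problem sizes at each level:
Level 0: 134217728
Level 1: 16777216
Level 2: 2097152
Level 3: 262144
Level 4: 32768
Level 5: 4096
Level 6: 512
Level 7: 64
Level 8: 8
Level 9: 1

The root is level 0 and the size-1 base case is level 9 (the tree spans levels 0 through 9, i.e. 10 levels counting the root), so the depth is the number of divisions: log_8(134217728) = 9

The recursion tree depth is log_8(134217728) = 9. At each level, the problem size is divided by 8, so it takes 9 divisions to reduce to a base case of size 1. The algorithm makes 10 recursive calls at each level.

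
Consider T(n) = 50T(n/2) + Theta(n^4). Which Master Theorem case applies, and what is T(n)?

Master Theorem for T(n) = 50T(n/2) + O(n^4):

a = 50, b = 2, c = 4
log_b(a) = log_2(50) = 5.6439

Case 1: c = 4 < log_2(50) = 5.6439
T(n) = O(n^(log_2 50))

For T(n) = 50T(n/2) + O(n^4): log_2(50) = 5.6439. This is Case 1 of the Master Theorem (c < log_b(a), work dominated by leaves), giving O(n^(log_2 50)).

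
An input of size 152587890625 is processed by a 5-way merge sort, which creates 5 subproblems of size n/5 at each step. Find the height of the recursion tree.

For divide and conquer with division factor 5:

Problem sizes at each level:
Level 0: 152587890625
Level 1: 30517578125
Level 2: 6103515625
Level 3: 1220703125
Level 4: 244140625
Level 5: 48828125
Level 6: 9765625
Level 7: 1953125
Level 8: 390625
Level 9: 78125
Level 10: 15625
Level 11: 3125
Level 12: 625
Level 13: 125
Level 14: 25
Level 15: 5
Level 16: 1

The root is level 0 and the size-1 base case is level 16 (the tree spans levels 0 through 16, i.e. 17 levels counting the root), so the depth is the number of divisions: log_5(152587890625) = 16

The recursion tree depth is log_5(152587890625) = 16. At each level, the problem size is divided by 5, so it takes 16 divisions to reduce to a base case of size 1. The algorithm makes 5 recursive calls at each level.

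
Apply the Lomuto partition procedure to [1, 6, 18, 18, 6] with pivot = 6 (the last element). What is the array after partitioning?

Lomuto partition with pivot = 6:

Initial array: [1, 6, 18, 18, 6]

arr[0]=1 <= 6: swap with position 0, array becomes [1, 6, 18, 18, 6]
arr[1]=6 <= 6: swap with position 1, array becomes [1, 6, 18, 18, 6]
arr[2]=18 > 6: no swap
arr[3]=18 > 6: no swap

Place pivot at position 2: [1, 6, 6, 18, 18]
Pivot position: 2

After partitioning with pivot 6, the array becomes [1, 6, 6, 18, 18]. The pivot is placed at index 2. All elements to the left of the pivot are <= 6, and all elements to the right are > 6.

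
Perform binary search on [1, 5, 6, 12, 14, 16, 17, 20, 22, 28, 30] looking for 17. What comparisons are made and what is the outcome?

Binary search for 17 in [1, 5, 6, 12, 14, 16, 17, 20, 22, 28, 30]:

lo=0, hi=10, mid=5, arr[mid]=16 -> 16 < 17, search right half
lo=6, hi=10, mid=8, arr[mid]=22 -> 22 > 17, search left half
lo=6, hi=7, mid=6, arr[mid]=17 -> Found target at index 6!

Binary search finds 17 at index 6 after 3 comparisons. The search repeatedly halves the search space by comparing with the middle element.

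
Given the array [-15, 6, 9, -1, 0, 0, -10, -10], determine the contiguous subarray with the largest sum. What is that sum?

Using Kadane's algorithm on [-15, 6, 9, -1, 0, 0, -10, -10]:

Scanning through the array:
Position 1 (value 6): max_ending_here = 6, max_so_far = 6
Position 2 (value 9): max_ending_here = 15, max_so_far = 15
Position 3 (value -1): max_ending_here = 14, max_so_far = 15
Position 4 (value 0): max_ending_here = 14, max_so_far = 15
Position 5 (value 0): max_ending_here = 14, max_so_far = 15
Position 6 (value -10): max_ending_here = 4, max_so_far = 15
Position 7 (value -10): max_ending_here = -6, max_so_far = 15

Maximum subarray: [6, 9]
Maximum sum: 15

The maximum subarray is [6, 9] with sum 15. This subarray runs from index 1 to index 2.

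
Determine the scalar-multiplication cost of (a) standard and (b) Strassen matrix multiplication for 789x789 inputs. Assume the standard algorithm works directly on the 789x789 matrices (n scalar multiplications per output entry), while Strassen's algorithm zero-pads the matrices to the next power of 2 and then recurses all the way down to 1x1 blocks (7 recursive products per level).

Matrix multiplication for 789x789 matrices:

Strassen's algorithm requires power-of-2 dimensions. Pad 789x789 to 1024x1024 (next power of 2).

Standard algorithm: 789^3 = 491169069 multiplications
Strassen's algorithm: 7^(log2(1024)) = 7^10 = 282475249 multiplications
Savings: 491169069 - 282475249 = 208693820 multiplications

Standard: 491169069 multiplications (789^3). Strassen: 282475249 multiplications (7^10, after padding to 1024x1024). Strassen reduces 8 recursive multiplications to 7 at each level.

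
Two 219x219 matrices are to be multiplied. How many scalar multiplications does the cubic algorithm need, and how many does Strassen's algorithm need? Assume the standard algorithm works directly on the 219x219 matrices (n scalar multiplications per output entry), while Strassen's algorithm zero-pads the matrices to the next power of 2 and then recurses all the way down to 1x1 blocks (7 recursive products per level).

Matrix multiplication for 219x219 matrices:

Strassen's algorithm requires power-of-2 dimensions. Pad 219x219 to 256x256 (next power of 2).

Standard algorithm: 219^3 = 10503459 multiplications
Strassen's algorithm: 7^(log2(256)) = 7^8 = 5764801 multiplications
Savings: 10503459 - 5764801 = 4738658 multiplications

Standard: 10503459 multiplications (219^3). Strassen: 5764801 multiplications (7^8, after padding to 256x256). Strassen reduces 8 recursive multiplications to 7 at each level.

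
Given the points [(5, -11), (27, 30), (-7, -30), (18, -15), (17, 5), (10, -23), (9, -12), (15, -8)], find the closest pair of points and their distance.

Computing all pairwise distances among 8 points:

d((5, -11), (27, 30)) = 46.5296
d((5, -11), (-7, -30)) = 22.4722
d((5, -11), (18, -15)) = 13.6015
d((5, -11), (17, 5)) = 20.0
d((5, -11), (10, -23)) = 13.0
d((5, -11), (9, -12)) = 4.1231 <-- minimum
d((5, -11), (15, -8)) = 10.4403
d((27, 30), (-7, -30)) = 68.9638
d((27, 30), (18, -15)) = 45.8912
d((27, 30), (17, 5)) = 26.9258
d((27, 30), (10, -23)) = 55.6597
d((27, 30), (9, -12)) = 45.6946
d((27, 30), (15, -8)) = 39.8497
d((-7, -30), (18, -15)) = 29.1548
d((-7, -30), (17, 5)) = 42.4382
d((-7, -30), (10, -23)) = 18.3848
d((-7, -30), (9, -12)) = 24.0832
d((-7, -30), (15, -8)) = 31.1127
d((18, -15), (17, 5)) = 20.025
d((18, -15), (10, -23)) = 11.3137
d((18, -15), (9, -12)) = 9.4868
d((18, -15), (15, -8)) = 7.6158
d((17, 5), (10, -23)) = 28.8617
d((17, 5), (9, -12)) = 18.7883
d((17, 5), (15, -8)) = 13.1529
d((10, -23), (9, -12)) = 11.0454
d((10, -23), (15, -8)) = 15.8114
d((9, -12), (15, -8)) = 7.2111

Closest pair: (5, -11) and (9, -12) with distance 4.1231

The closest pair is (5, -11) and (9, -12) with Euclidean distance 4.1231. For 8 points, brute-force pairwise comparison is shown above. For large n, the divide-and-conquer algorithm (sort by x, recurse on halves, check the dividing strip) achieves O(n log n).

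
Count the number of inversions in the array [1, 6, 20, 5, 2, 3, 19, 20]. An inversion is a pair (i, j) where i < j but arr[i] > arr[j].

Finding inversions in [1, 6, 20, 5, 2, 3, 19, 20]:

(1, 3): arr[1]=6 > arr[3]=5
(1, 4): arr[1]=6 > arr[4]=2
(1, 5): arr[1]=6 > arr[5]=3
(2, 3): arr[2]=20 > arr[3]=5
(2, 4): arr[2]=20 > arr[4]=2
(2, 5): arr[2]=20 > arr[5]=3
(2, 6): arr[2]=20 > arr[6]=19
(3, 4): arr[3]=5 > arr[4]=2
(3, 5): arr[3]=5 > arr[5]=3

Total inversions: 9

The array has 9 inversion(s): (1,3), (1,4), (1,5), (2,3), (2,4), (2,5), (2,6), (3,4), (3,5). Each pair (i,j) satisfies i < j and arr[i] > arr[j].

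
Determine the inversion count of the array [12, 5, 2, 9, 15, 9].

Finding inversions in [12, 5, 2, 9, 15, 9]:

(0, 1): arr[0]=12 > arr[1]=5
(0, 2): arr[0]=12 > arr[2]=2
(0, 3): arr[0]=12 > arr[3]=9
(0, 5): arr[0]=12 > arr[5]=9
(1, 2): arr[1]=5 > arr[2]=2
(4, 5): arr[4]=15 > arr[5]=9

Total inversions: 6

The array has 6 inversion(s): (0,1), (0,2), (0,3), (0,5), (1,2), (4,5). Each pair (i,j) satisfies i < j and arr[i] > arr[j].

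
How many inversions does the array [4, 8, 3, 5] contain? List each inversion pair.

Finding inversions in [4, 8, 3, 5]:

(0, 2): arr[0]=4 > arr[2]=3
(1, 2): arr[1]=8 > arr[2]=3
(1, 3): arr[1]=8 > arr[3]=5

Total inversions: 3

The array has 3 inversion(s): (0,2), (1,2), (1,3). Each pair (i,j) satisfies i < j and arr[i] > arr[j].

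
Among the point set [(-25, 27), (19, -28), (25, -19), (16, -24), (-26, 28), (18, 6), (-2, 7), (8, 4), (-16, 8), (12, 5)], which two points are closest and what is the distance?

Computing all pairwise distances among 10 points:

d((-25, 27), (19, -28)) = 70.4344
d((-25, 27), (25, -19)) = 67.9412
d((-25, 27), (16, -24)) = 65.437
d((-25, 27), (-26, 28)) = 1.4142 <-- minimum
d((-25, 27), (18, 6)) = 47.8539
d((-25, 27), (-2, 7)) = 30.4795
d((-25, 27), (8, 4)) = 40.2244
d((-25, 27), (-16, 8)) = 21.0238
d((-25, 27), (12, 5)) = 43.0465
d((19, -28), (25, -19)) = 10.8167
d((19, -28), (16, -24)) = 5.0
d((19, -28), (-26, 28)) = 71.8401
d((19, -28), (18, 6)) = 34.0147
d((19, -28), (-2, 7)) = 40.8167
d((19, -28), (8, 4)) = 33.8378
d((19, -28), (-16, 8)) = 50.2096
d((19, -28), (12, 5)) = 33.7343
d((25, -19), (16, -24)) = 10.2956
d((25, -19), (-26, 28)) = 69.3542
d((25, -19), (18, 6)) = 25.9615
d((25, -19), (-2, 7)) = 37.4833
d((25, -19), (8, 4)) = 28.6007
d((25, -19), (-16, 8)) = 49.0918
d((25, -19), (12, 5)) = 27.2947
d((16, -24), (-26, 28)) = 66.8431
d((16, -24), (18, 6)) = 30.0666
d((16, -24), (-2, 7)) = 35.8469
d((16, -24), (8, 4)) = 29.1204
d((16, -24), (-16, 8)) = 45.2548
d((16, -24), (12, 5)) = 29.2746
d((-26, 28), (18, 6)) = 49.1935
d((-26, 28), (-2, 7)) = 31.8904
d((-26, 28), (8, 4)) = 41.6173
d((-26, 28), (-16, 8)) = 22.3607
d((-26, 28), (12, 5)) = 44.4185
d((18, 6), (-2, 7)) = 20.025
d((18, 6), (8, 4)) = 10.198
d((18, 6), (-16, 8)) = 34.0588
d((18, 6), (12, 5)) = 6.0828
d((-2, 7), (8, 4)) = 10.4403
d((-2, 7), (-16, 8)) = 14.0357
d((-2, 7), (12, 5)) = 14.1421
d((8, 4), (-16, 8)) = 24.3311
d((8, 4), (12, 5)) = 4.1231
d((-16, 8), (12, 5)) = 28.1603

Closest pair: (-25, 27) and (-26, 28) with distance 1.4142

The closest pair is (-25, 27) and (-26, 28) with Euclidean distance 1.4142. For 10 points, brute-force pairwise comparison is shown above. For large n, the divide-and-conquer algorithm (sort by x, recurse on halves, check the dividing strip) achieves O(n log n).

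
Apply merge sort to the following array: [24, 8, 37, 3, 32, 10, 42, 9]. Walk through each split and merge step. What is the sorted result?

Merge sort trace:

Split: [24, 8, 37, 3, 32, 10, 42, 9] -> [24, 8, 37, 3] and [32, 10, 42, 9]
  Split: [24, 8, 37, 3] -> [24, 8] and [37, 3]
    Split: [24, 8] -> [24] and [8]
    Merge: [24] + [8] -> [8, 24]
    Split: [37, 3] -> [37] and [3]
    Merge: [37] + [3] -> [3, 37]
  Merge: [8, 24] + [3, 37] -> [3, 8, 24, 37]
  Split: [32, 10, 42, 9] -> [32, 10] and [42, 9]
    Split: [32, 10] -> [32] and [10]
    Merge: [32] + [10] -> [10, 32]
    Split: [42, 9] -> [42] and [9]
    Merge: [42] + [9] -> [9, 42]
  Merge: [10, 32] + [9, 42] -> [9, 10, 32, 42]
Merge: [3, 8, 24, 37] + [9, 10, 32, 42] -> [3, 8, 9, 10, 24, 32, 37, 42]

Final sorted array: [3, 8, 9, 10, 24, 32, 37, 42]

The merge sort proceeds by recursively splitting the array and merging sorted halves.
After all merges, the sorted array is [3, 8, 9, 10, 24, 32, 37, 42].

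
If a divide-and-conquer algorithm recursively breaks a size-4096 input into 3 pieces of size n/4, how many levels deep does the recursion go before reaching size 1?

For divide and conquer with division factor 4:

Problem sizes at each level:
Level 0: 4096
Level 1: 1024
Level 2: 256
Level 3: 64
Level 4: 16
Level 5: 4
Level 6: 1

The root is level 0 and the size-1 base case is level 6 (the tree spans levels 0 through 6, i.e. 7 levels counting the root), so the depth is the number of divisions: log_4(4096) = 6

The recursion tree depth is log_4(4096) = 6. At each level, the problem size is divided by 4, so it takes 6 divisions to reduce to a base case of size 1. The algorithm makes 3 recursive calls at each level.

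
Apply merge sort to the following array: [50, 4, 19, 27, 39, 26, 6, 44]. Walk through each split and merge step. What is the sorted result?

Merge sort trace:

Split: [50, 4, 19, 27, 39, 26, 6, 44] -> [50, 4, 19, 27] and [39, 26, 6, 44]
  Split: [50, 4, 19, 27] -> [50, 4] and [19, 27]
    Split: [50, 4] -> [50] and [4]
    Merge: [50] + [4] -> [4, 50]
    Split: [19, 27] -> [19] and [27]
    Merge: [19] + [27] -> [19, 27]
  Merge: [4, 50] + [19, 27] -> [4, 19, 27, 50]
  Split: [39, 26, 6, 44] -> [39, 26] and [6, 44]
    Split: [39, 26] -> [39] and [26]
    Merge: [39] + [26] -> [26, 39]
    Split: [6, 44] -> [6] and [44]
    Merge: [6] + [44] -> [6, 44]
  Merge: [26, 39] + [6, 44] -> [6, 26, 39, 44]
Merge: [4, 19, 27, 50] + [6, 26, 39, 44] -> [4, 6, 19, 26, 27, 39, 44, 50]

Final sorted array: [4, 6, 19, 26, 27, 39, 44, 50]

The merge sort proceeds by recursively splitting the array and merging sorted halves.
After all merges, the sorted array is [4, 6, 19, 26, 27, 39, 44, 50].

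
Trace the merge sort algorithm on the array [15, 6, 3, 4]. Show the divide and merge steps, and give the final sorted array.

Merge sort trace:

Split: [15, 6, 3, 4] -> [15, 6] and [3, 4]
  Split: [15, 6] -> [15] and [6]
  Merge: [15] + [6] -> [6, 15]
  Split: [3, 4] -> [3] and [4]
  Merge: [3] + [4] -> [3, 4]
Merge: [6, 15] + [3, 4] -> [3, 4, 6, 15]

Final sorted array: [3, 4, 6, 15]

The merge sort proceeds by recursively splitting the array and merging sorted halves.
After all merges, the sorted array is [3, 4, 6, 15].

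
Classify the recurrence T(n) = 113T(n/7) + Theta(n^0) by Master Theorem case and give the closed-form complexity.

Master Theorem for T(n) = 113T(n/7) + O(n^0):

a = 113, b = 7, c = 0
log_b(a) = log_7(113) = 2.4294

Case 1: c = 0 < log_7(113) = 2.4294
T(n) = O(n^(log_7 113))

For T(n) = 113T(n/7) + O(n^0): log_7(113) = 2.4294. This is Case 1 of the Master Theorem (c < log_b(a), work dominated by leaves), giving O(n^(log_7 113)).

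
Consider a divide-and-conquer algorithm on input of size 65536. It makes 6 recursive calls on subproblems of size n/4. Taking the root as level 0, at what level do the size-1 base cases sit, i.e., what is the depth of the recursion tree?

For divide and conquer with division factor 4:

Problem sizes at each level:
Level 0: 65536
Level 1: 16384
Level 2: 4096
Level 3: 1024
Level 4: 256
Level 5: 64
Level 6: 16
Level 7: 4
Level 8: 1

The root is level 0 and the size-1 base case is level 8 (the tree spans levels 0 through 8, i.e. 9 levels counting the root), so the depth is the number of divisions: log_4(65536) = 8

The recursion tree depth is log_4(65536) = 8. At each level, the problem size is divided by 4, so it takes 8 divisions to reduce to a base case of size 1. The algorithm makes 6 recursive calls at each level.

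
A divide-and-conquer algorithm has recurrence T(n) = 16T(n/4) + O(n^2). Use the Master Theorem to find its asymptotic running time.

Master Theorem for T(n) = 16T(n/4) + O(n^2):

a = 16, b = 4, c = 2
log_b(a) = log_4(16) = 2.0000

Case 2: c = 2 = log_4(16) = 2.0000
T(n) = O(n^2 log n) = O(n^2 log n)

For T(n) = 16T(n/4) + O(n^2): log_4(16) = 2.0000. This is Case 2 of the Master Theorem (c = log_b(a), equal work at all levels), giving O(n^2 log n).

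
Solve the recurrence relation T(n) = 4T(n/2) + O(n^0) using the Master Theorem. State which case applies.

Master Theorem for T(n) = 4T(n/2) + O(n^0):

a = 4, b = 2, c = 0
log_b(a) = log_2(4) = 2.0000

Case 1: c = 0 < log_2(4) = 2.0000
T(n) = O(n^(log_2 4)) = O(n^2)

For T(n) = 4T(n/2) + O(n^0): log_2(4) = 2.0000. This is Case 1 of the Master Theorem (c < log_b(a), work dominated by leaves), giving O(n^2).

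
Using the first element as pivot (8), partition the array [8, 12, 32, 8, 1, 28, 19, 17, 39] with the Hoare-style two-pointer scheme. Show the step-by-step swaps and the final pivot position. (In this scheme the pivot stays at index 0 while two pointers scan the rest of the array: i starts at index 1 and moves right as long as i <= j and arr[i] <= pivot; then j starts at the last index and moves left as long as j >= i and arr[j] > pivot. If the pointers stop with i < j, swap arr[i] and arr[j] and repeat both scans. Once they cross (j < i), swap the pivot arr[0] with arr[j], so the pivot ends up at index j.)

Hoare-style two-pointer partition with pivot = 8:

Initial array: [8, 12, 32, 8, 1, 28, 19, 17, 39]

Pointers start at i = 1, j = 8.
i stops at index 1 (arr[1]=12 > 8), j stops at index 4 (arr[4]=1 <= 8): swap arr[1] and arr[4], array becomes [8, 1, 32, 8, 12, 28, 19, 17, 39]
i stops at index 2 (arr[2]=32 > 8), j stops at index 3 (arr[3]=8 <= 8): swap arr[2] and arr[3], array becomes [8, 1, 8, 32, 12, 28, 19, 17, 39]
i ends at 3, j ends at 2: the pointers have crossed (j < i), so scanning stops.

Swap pivot arr[0] with arr[2] to place pivot at position 2: [8, 1, 8, 32, 12, 28, 19, 17, 39]
Pivot position: 2

After partitioning with pivot 8, the array becomes [8, 1, 8, 32, 12, 28, 19, 17, 39]. The pivot is placed at index 2. All elements to the left of the pivot are <= 8, and all elements to the right are > 8.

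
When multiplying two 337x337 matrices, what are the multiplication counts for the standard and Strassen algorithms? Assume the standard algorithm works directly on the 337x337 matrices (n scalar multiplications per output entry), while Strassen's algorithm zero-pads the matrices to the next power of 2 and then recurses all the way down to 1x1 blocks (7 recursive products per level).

Matrix multiplication for 337x337 matrices:

Strassen's algorithm requires power-of-2 dimensions. Pad 337x337 to 512x512 (next power of 2).

Standard algorithm: 337^3 = 38272753 multiplications
Strassen's algorithm: 7^(log2(512)) = 7^9 = 40353607 multiplications
Difference: 38272753 - 40353607 = -2080854 (Strassen uses MORE here due to padding overhead — for small or just-over-power-of-2 n, padding can outweigh the per-level savings)

Standard: 38272753 multiplications (337^3). Strassen: 40353607 multiplications (7^9, after padding to 512x512). Strassen reduces 8 recursive multiplications to 7 at each level.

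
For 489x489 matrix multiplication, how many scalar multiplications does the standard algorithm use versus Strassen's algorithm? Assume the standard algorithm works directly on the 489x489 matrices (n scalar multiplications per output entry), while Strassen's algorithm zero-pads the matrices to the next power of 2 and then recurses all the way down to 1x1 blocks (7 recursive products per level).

Matrix multiplication for 489x489 matrices:

Strassen's algorithm requires power-of-2 dimensions. Pad 489x489 to 512x512 (next power of 2).

Standard algorithm: 489^3 = 116930169 multiplications
Strassen's algorithm: 7^(log2(512)) = 7^9 = 40353607 multiplications
Savings: 116930169 - 40353607 = 76576562 multiplications

Standard: 116930169 multiplications (489^3). Strassen: 40353607 multiplications (7^9, after padding to 512x512). Strassen reduces 8 recursive multiplications to 7 at each level.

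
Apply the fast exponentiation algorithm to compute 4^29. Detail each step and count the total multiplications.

Computing 4^29 by squaring (build up from 4^1; each line after the first costs one multiplication):

4^1 = 4
4^2 = (4^1)^2 = 4^2 = 16
4^3 = 4 * 4^2 = 4 * 16 = 64
4^6 = (4^3)^2 = 64^2 = 4096
4^7 = 4 * 4^6 = 4 * 4096 = 16384
4^14 = (4^7)^2 = 16384^2 = 268435456
4^28 = (4^14)^2 = 268435456^2 = 72057594037927936
4^29 = 4 * 4^28 = 4 * 72057594037927936 = 288230376151711744

Result: 288230376151711744
Multiplications needed: 7 (7 lines after 4^1)

4^29 = 288230376151711744. Using exponentiation by squaring, this requires 7 multiplications. The key idea: if the exponent is even, square the half-power; if odd, multiply by the base once.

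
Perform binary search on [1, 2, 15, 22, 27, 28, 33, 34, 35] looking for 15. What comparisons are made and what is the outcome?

Binary search for 15 in [1, 2, 15, 22, 27, 28, 33, 34, 35]:

lo=0, hi=8, mid=4, arr[mid]=27 -> 27 > 15, search left half
lo=0, hi=3, mid=1, arr[mid]=2 -> 2 < 15, search right half
lo=2, hi=3, mid=2, arr[mid]=15 -> Found target at index 2!

Binary search finds 15 at index 2 after 3 comparisons. The search repeatedly halves the search space by comparing with the middle element.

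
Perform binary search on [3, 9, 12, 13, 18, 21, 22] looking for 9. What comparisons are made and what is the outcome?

Binary search for 9 in [3, 9, 12, 13, 18, 21, 22]:

lo=0, hi=6, mid=3, arr[mid]=13 -> 13 > 9, search left half
lo=0, hi=2, mid=1, arr[mid]=9 -> Found target at index 1!

Binary search finds 9 at index 1 after 2 comparisons. The search repeatedly halves the search space by comparing with the middle element.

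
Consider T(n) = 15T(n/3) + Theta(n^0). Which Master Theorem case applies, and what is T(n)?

Master Theorem for T(n) = 15T(n/3) + O(n^0):

a = 15, b = 3, c = 0
log_b(a) = log_3(15) = 2.4650

Case 1: c = 0 < log_3(15) = 2.4650
T(n) = O(n^(log_3 15))

For T(n) = 15T(n/3) + O(n^0): log_3(15) = 2.4650. This is Case 1 of the Master Theorem (c < log_b(a), work dominated by leaves), giving O(n^(log_3 15)).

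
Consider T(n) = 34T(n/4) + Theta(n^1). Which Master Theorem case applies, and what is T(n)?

Master Theorem for T(n) = 34T(n/4) + O(n^1):

a = 34, b = 4, c = 1
log_b(a) = log_4(34) = 2.5437

Case 1: c = 1 < log_4(34) = 2.5437
T(n) = O(n^(log_4 34))

For T(n) = 34T(n/4) + O(n^1): log_4(34) = 2.5437. This is Case 1 of the Master Theorem (c < log_b(a), work dominated by leaves), giving O(n^(log_4 34)).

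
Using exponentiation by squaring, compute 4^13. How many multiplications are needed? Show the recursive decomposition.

Computing 4^13 by squaring (build up from 4^1; each line after the first costs one multiplication):

4^1 = 4
4^2 = (4^1)^2 = 4^2 = 16
4^3 = 4 * 4^2 = 4 * 16 = 64
4^6 = (4^3)^2 = 64^2 = 4096
4^12 = (4^6)^2 = 4096^2 = 16777216
4^13 = 4 * 4^12 = 4 * 16777216 = 67108864

Result: 67108864
Multiplications needed: 5 (5 lines after 4^1)

4^13 = 67108864. Using exponentiation by squaring, this requires 5 multiplications. The key idea: if the exponent is even, square the half-power; if odd, multiply by the base once.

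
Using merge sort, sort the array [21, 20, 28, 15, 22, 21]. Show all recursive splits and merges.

Merge sort trace:

Split: [21, 20, 28, 15, 22, 21] -> [21, 20, 28] and [15, 22, 21]
  Split: [21, 20, 28] -> [21] and [20, 28]
    Split: [20, 28] -> [20] and [28]
    Merge: [20] + [28] -> [20, 28]
  Merge: [21] + [20, 28] -> [20, 21, 28]
  Split: [15, 22, 21] -> [15] and [22, 21]
    Split: [22, 21] -> [22] and [21]
    Merge: [22] + [21] -> [21, 22]
  Merge: [15] + [21, 22] -> [15, 21, 22]
Merge: [20, 21, 28] + [15, 21, 22] -> [15, 20, 21, 21, 22, 28]

Final sorted array: [15, 20, 21, 21, 22, 28]

The merge sort proceeds by recursively splitting the array and merging sorted halves.
After all merges, the sorted array is [15, 20, 21, 21, 22, 28].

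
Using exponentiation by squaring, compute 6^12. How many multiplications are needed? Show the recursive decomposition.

Computing 6^12 by squaring (build up from 6^1; each line after the first costs one multiplication):

6^1 = 6
6^2 = (6^1)^2 = 6^2 = 36
6^3 = 6 * 6^2 = 6 * 36 = 216
6^6 = (6^3)^2 = 216^2 = 46656
6^12 = (6^6)^2 = 46656^2 = 2176782336

Result: 2176782336
Multiplications needed: 4 (4 lines after 6^1)

6^12 = 2176782336. Using exponentiation by squaring, this requires 4 multiplications. The key idea: if the exponent is even, square the half-power; if odd, multiply by the base once.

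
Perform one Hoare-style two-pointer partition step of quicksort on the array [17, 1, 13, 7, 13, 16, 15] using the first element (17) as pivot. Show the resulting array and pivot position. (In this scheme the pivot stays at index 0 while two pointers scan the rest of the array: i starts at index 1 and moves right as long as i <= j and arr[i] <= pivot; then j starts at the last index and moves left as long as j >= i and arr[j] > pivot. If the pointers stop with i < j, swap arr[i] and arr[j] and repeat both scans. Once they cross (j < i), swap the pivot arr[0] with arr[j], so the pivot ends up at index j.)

Hoare-style two-pointer partition with pivot = 17:

Initial array: [17, 1, 13, 7, 13, 16, 15]

Pointers start at i = 1, j = 6.
i ends at 7, j ends at 6: the pointers have crossed (j < i), so scanning stops.

Swap pivot arr[0] with arr[6] to place pivot at position 6: [15, 1, 13, 7, 13, 16, 17]
Pivot position: 6

After partitioning with pivot 17, the array becomes [15, 1, 13, 7, 13, 16, 17]. The pivot is placed at index 6. All elements to the left of the pivot are <= 17, and all elements to the right are > 17.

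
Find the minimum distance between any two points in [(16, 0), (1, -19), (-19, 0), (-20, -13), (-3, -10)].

Computing all pairwise distances among 5 points:

d((16, 0), (1, -19)) = 24.2074
d((16, 0), (-19, 0)) = 35.0
d((16, 0), (-20, -13)) = 38.2753
d((16, 0), (-3, -10)) = 21.4709
d((1, -19), (-19, 0)) = 27.5862
d((1, -19), (-20, -13)) = 21.8403
d((1, -19), (-3, -10)) = 9.8489 <-- minimum
d((-19, 0), (-20, -13)) = 13.0384
d((-19, 0), (-3, -10)) = 18.868
d((-20, -13), (-3, -10)) = 17.2627

Closest pair: (1, -19) and (-3, -10) with distance 9.8489

The closest pair is (1, -19) and (-3, -10) with Euclidean distance 9.8489. For 5 points, brute-force pairwise comparison is shown above. For large n, the divide-and-conquer algorithm (sort by x, recurse on halves, check the dividing strip) achieves O(n log n).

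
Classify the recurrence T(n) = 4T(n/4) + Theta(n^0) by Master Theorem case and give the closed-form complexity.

Master Theorem for T(n) = 4T(n/4) + O(n^0):

a = 4, b = 4, c = 0
log_b(a) = log_4(4) = 1.0000

Case 1: c = 0 < log_4(4) = 1.0000
T(n) = O(n^(log_4 4)) = O(n)

For T(n) = 4T(n/4) + O(n^0): log_4(4) = 1.0000. This is Case 1 of the Master Theorem (c < log_b(a), work dominated by leaves), giving O(n).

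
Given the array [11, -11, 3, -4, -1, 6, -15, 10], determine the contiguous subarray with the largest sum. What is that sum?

Using Kadane's algorithm on [11, -11, 3, -4, -1, 6, -15, 10]:

Scanning through the array:
Position 1 (value -11): max_ending_here = 0, max_so_far = 11
Position 2 (value 3): max_ending_here = 3, max_so_far = 11
Position 3 (value -4): max_ending_here = -1, max_so_far = 11
Position 4 (value -1): max_ending_here = -1, max_so_far = 11
Position 5 (value 6): max_ending_here = 6, max_so_far = 11
Position 6 (value -15): max_ending_here = -9, max_so_far = 11
Position 7 (value 10): max_ending_here = 10, max_so_far = 11

Maximum subarray: [11]
Maximum sum: 11

The maximum subarray is [11] with sum 11. This subarray runs from index 0 to index 0.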